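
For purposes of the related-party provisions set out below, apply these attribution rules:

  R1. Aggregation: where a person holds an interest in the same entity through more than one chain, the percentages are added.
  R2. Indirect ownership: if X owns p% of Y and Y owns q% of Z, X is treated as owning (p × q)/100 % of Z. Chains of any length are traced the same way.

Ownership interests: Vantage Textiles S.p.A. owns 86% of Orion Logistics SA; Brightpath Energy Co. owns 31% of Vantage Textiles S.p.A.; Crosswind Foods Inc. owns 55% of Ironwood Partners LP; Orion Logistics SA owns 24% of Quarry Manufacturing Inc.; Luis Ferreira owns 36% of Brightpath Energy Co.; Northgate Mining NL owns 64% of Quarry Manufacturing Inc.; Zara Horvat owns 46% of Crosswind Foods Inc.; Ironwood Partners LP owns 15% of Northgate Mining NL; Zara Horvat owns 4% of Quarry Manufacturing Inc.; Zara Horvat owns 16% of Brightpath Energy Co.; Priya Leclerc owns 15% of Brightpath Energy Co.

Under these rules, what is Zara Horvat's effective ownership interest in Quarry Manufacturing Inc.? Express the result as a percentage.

7.452544%

Chain via Brightpath Energy Co. → Vantage Textiles S.p.A. → Orion Logistics SA (R2): 16% × 31% × 86% × 24% = 1.023744% of Quarry Manufacturing Inc.
Chain via Crosswind Foods Inc. → Ironwood Partners LP → Northgate Mining NL (R2): 46% × 55% × 15% × 64% = 2.4288% of Quarry Manufacturing Inc.
Direct interest in Quarry Manufacturing Inc: 4%.
Aggregating (R1): 1.023744% + 2.4288% + 4% = 7.452544%.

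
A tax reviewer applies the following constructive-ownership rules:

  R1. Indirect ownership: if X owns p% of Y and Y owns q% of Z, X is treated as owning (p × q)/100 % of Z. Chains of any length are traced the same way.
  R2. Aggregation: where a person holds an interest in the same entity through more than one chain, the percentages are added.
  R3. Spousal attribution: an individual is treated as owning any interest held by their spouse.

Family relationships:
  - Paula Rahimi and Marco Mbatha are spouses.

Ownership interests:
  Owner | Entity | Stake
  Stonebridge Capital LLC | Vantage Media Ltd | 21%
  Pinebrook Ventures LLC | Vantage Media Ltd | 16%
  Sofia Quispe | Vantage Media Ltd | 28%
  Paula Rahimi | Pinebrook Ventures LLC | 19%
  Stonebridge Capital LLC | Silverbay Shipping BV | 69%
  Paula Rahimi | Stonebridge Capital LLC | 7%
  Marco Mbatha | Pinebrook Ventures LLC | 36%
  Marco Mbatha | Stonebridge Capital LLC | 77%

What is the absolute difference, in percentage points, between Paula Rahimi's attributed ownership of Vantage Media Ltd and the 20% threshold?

6.44

By spousal attribution (R3), Paula Rahimi is treated as also owning Marco Mbatha's interest in Stonebridge Capital LLC, giving 7% + 77% = 84%.
By spousal attribution (R3), Paula Rahimi is treated as also owning Marco Mbatha's interest in Pinebrook Ventures LLC, giving 19% + 36% = 55%.
Chain via Stonebridge Capital LLC (R1): 84% × 21% = 17.64% of Vantage Media Ltd.
Chain via Pinebrook Ventures LLC (R1): 55% × 16% = 8.8% of Vantage Media Ltd.
Aggregating (R2): 17.64% + 8.8% = 26.44%.
26.44% exceeds the 20% threshold by 6.44 percentage points.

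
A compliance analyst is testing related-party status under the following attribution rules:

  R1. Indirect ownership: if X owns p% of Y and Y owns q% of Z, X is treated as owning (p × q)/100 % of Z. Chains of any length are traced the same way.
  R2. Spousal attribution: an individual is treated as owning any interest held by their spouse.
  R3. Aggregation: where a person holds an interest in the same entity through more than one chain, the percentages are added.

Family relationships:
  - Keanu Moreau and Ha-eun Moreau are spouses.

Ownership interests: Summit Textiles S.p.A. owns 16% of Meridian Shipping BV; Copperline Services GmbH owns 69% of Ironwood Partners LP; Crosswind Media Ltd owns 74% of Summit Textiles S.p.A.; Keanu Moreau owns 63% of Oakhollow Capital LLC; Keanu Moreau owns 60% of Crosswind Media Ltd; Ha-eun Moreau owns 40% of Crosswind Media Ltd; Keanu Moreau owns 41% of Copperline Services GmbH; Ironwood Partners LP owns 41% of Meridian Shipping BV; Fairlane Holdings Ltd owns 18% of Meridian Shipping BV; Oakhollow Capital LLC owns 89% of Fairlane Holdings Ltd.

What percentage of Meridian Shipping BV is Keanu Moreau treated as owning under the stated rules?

By spousal attribution (R2), Keanu Moreau is treated as also owning Ha-eun Moreau's interest in Crosswind Media Ltd, giving 60% + 40% = 100%.
Chain via Copperline Services GmbH → Ironwood Partners LP (R1): 41% × 69% × 41% = 11.5989% of Meridian Shipping BV.
Chain via Oakhollow Capital LLC → Fairlane Holdings Ltd (R1): 63% × 89% × 18% = 10.0926% of Meridian Shipping BV.
Chain via Crosswind Media Ltd → Summit Textiles S.p.A. (R1): 100% × 74% × 16% = 11.84% of Meridian Shipping BV.
Aggregating (R3): 11.5989% + 10.0926% + 11.84% = 33.5315%.

33.5315%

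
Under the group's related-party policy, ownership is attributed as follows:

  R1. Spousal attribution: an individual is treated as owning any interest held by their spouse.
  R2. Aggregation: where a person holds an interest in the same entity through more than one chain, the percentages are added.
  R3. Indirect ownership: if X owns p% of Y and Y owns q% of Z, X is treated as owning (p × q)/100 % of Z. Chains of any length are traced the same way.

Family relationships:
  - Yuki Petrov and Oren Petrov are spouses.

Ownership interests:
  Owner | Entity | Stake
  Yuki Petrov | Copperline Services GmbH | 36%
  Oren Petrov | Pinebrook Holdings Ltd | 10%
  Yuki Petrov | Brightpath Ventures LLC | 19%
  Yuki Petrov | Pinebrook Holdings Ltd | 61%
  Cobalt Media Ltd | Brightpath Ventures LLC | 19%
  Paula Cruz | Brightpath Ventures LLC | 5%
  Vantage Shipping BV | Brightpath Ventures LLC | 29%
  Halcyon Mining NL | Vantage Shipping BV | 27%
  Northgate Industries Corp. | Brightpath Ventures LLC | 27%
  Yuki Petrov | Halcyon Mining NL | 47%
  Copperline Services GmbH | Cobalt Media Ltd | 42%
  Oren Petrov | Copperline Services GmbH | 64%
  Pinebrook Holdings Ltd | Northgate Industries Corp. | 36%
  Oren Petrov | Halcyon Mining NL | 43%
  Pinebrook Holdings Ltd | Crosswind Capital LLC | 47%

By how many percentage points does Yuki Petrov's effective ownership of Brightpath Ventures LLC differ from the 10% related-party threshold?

By spousal attribution (R1), Yuki Petrov is treated as also owning Oren Petrov's interest in Pinebrook Holdings Ltd, giving 61% + 10% = 71%.
By spousal attribution (R1), Yuki Petrov is treated as also owning Oren Petrov's interest in Copperline Services GmbH, giving 36% + 64% = 100%.
By spousal attribution (R1), Yuki Petrov is treated as also owning Oren Petrov's interest in Halcyon Mining NL, giving 47% + 43% = 90%.
Chain via Pinebrook Holdings Ltd → Northgate Industries Corp. (R3): 71% × 36% × 27% = 6.9012% of Brightpath Ventures LLC.
Chain via Copperline Services GmbH → Cobalt Media Ltd (R3): 100% × 42% × 19% = 7.98% of Brightpath Ventures LLC.
Chain via Halcyon Mining NL → Vantage Shipping BV (R3): 90% × 27% × 29% = 7.047% of Brightpath Ventures LLC.
Direct interest in Brightpath Ventures LLC: 19%.
Aggregating (R2): 6.9012% + 7.98% + 7.047% + 19% = 40.9282%.
40.9282% exceeds the 10% threshold by 30.9282 percentage points.

30.9282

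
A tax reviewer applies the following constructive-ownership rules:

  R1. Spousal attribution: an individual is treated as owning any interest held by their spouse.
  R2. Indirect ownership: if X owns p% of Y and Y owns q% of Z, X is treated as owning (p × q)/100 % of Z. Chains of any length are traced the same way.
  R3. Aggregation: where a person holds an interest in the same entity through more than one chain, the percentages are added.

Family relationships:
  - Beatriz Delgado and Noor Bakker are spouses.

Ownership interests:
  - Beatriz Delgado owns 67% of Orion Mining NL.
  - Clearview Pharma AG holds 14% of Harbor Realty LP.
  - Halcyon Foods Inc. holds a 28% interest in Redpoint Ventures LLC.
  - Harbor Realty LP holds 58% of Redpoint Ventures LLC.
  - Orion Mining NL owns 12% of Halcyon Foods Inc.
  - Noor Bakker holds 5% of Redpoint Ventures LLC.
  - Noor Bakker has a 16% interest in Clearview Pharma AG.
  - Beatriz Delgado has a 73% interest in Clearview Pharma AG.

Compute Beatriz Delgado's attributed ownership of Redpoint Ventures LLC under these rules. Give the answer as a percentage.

By spousal attribution (R1), Beatriz Delgado is treated as also owning Noor Bakker's interest in Clearview Pharma AG, giving 73% + 16% = 89%.
By spousal attribution (R1), Beatriz Delgado is treated as owning Noor Bakker's 5% interest in Redpoint Ventures LLC.
Chain via Clearview Pharma AG → Harbor Realty LP (R2): 89% × 14% × 58% = 7.2268% of Redpoint Ventures LLC.
Chain via Orion Mining NL → Halcyon Foods Inc. (R2): 67% × 12% × 28% = 2.2512% of Redpoint Ventures LLC.
Direct interest in Redpoint Ventures LLC: 5%.
Aggregating (R3): 7.2268% + 2.2512% + 5% = 14.478%.

14.478%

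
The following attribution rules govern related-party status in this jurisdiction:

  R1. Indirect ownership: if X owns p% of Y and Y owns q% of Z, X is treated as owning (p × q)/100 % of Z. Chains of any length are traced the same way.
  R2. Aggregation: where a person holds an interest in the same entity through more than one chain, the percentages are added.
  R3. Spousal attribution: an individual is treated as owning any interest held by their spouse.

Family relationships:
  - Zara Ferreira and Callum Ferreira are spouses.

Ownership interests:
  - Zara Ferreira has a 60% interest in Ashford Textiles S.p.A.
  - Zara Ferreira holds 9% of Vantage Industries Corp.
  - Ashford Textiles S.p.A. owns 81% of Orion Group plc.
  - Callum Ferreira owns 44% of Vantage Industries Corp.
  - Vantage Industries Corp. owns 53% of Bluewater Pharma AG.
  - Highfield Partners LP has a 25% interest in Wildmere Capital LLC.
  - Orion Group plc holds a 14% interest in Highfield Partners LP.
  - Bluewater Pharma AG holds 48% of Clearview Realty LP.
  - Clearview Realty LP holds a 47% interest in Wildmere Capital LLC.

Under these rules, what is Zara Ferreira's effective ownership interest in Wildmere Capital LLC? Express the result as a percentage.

8.038104%

By spousal attribution (R3), Zara Ferreira is treated as also owning Callum Ferreira's interest in Vantage Industries Corp, giving 9% + 44% = 53%.
Chain via Ashford Textiles S.p.A. → Orion Group plc → Highfield Partners LP (R1): 60% × 81% × 14% × 25% = 1.701% of Wildmere Capital LLC.
Chain via Vantage Industries Corp. → Bluewater Pharma AG → Clearview Realty LP (R1): 53% × 53% × 48% × 47% = 6.337104% of Wildmere Capital LLC.
Aggregating (R2): 1.701% + 6.337104% = 8.038104%.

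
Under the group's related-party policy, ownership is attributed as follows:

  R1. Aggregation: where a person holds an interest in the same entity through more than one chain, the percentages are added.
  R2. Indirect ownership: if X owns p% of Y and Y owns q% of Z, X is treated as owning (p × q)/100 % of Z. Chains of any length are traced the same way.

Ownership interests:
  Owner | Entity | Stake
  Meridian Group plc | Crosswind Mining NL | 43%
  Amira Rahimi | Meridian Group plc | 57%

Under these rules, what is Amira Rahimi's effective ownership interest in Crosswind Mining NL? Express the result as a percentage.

24.51%

Chain via Meridian Group plc (R2): 57% × 43% = 24.51% of Crosswind Mining NL.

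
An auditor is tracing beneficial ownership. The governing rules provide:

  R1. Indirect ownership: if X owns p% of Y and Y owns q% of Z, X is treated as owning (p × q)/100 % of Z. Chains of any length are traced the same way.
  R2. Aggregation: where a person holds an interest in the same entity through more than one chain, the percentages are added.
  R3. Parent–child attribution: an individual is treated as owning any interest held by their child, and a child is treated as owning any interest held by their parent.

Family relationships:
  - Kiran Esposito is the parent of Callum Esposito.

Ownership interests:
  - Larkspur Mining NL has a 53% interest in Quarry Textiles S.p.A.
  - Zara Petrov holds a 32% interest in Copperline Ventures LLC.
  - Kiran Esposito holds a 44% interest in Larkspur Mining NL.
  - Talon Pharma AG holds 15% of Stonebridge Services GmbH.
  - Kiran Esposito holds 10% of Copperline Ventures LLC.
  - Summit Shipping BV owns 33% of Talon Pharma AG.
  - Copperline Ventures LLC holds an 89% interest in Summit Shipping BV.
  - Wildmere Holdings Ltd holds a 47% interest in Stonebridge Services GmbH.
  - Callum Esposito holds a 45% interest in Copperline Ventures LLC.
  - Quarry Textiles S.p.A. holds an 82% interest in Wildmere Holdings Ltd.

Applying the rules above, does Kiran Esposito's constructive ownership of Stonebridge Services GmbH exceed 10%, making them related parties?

By parent–child attribution (R3), Kiran Esposito is treated as also owning Callum Esposito's interest in Copperline Ventures LLC, giving 10% + 45% = 55%.
Chain via Copperline Ventures LLC → Summit Shipping BV → Talon Pharma AG (R1): 55% × 89% × 33% × 15% = 2.423025% of Stonebridge Services GmbH.
Chain via Larkspur Mining NL → Quarry Textiles S.p.A. → Wildmere Holdings Ltd (R1): 44% × 53% × 82% × 47% = 8.987528% of Stonebridge Services GmbH.
Aggregating (R2): 2.423025% + 8.987528% = 11.410553%.
11.410553% exceeds the 10% threshold, so Kiran is a related party to Stonebridge Services GmbH.

Yes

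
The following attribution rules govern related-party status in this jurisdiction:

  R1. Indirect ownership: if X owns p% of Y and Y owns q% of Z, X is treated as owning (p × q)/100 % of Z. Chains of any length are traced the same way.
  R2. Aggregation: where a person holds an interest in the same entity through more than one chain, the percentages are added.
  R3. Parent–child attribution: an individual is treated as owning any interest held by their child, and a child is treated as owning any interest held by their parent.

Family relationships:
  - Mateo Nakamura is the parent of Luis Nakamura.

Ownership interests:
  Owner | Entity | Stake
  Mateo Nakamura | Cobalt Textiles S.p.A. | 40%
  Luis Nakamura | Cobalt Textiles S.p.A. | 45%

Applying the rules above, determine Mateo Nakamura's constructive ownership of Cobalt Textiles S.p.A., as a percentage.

85%

By parent–child attribution (R3), Mateo Nakamura is treated as also owning Luis Nakamura's interest in Cobalt Textiles S.p.A, giving 40% + 45% = 85%.
Direct interest in Cobalt Textiles S.p.A: 85%.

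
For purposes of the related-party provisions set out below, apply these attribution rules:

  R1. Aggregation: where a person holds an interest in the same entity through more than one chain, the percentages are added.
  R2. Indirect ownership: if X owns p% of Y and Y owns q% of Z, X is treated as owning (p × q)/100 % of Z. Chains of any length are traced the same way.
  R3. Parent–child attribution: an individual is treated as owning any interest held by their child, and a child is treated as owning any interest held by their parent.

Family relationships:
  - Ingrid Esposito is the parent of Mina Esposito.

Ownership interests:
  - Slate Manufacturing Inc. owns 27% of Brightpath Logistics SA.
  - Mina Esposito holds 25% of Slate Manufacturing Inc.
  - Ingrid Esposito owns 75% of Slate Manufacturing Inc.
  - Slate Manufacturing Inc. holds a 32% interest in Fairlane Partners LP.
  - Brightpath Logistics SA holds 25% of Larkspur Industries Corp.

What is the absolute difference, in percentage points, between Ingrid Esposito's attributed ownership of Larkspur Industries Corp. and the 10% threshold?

3.25

By parent–child attribution (R3), Ingrid Esposito is treated as also owning Mina Esposito's interest in Slate Manufacturing Inc, giving 75% + 25% = 100%.
Chain via Slate Manufacturing Inc. → Brightpath Logistics SA (R2): 100% × 27% × 25% = 6.75% of Larkspur Industries Corp.
6.75% falls short of the 10% threshold by 3.25 percentage points.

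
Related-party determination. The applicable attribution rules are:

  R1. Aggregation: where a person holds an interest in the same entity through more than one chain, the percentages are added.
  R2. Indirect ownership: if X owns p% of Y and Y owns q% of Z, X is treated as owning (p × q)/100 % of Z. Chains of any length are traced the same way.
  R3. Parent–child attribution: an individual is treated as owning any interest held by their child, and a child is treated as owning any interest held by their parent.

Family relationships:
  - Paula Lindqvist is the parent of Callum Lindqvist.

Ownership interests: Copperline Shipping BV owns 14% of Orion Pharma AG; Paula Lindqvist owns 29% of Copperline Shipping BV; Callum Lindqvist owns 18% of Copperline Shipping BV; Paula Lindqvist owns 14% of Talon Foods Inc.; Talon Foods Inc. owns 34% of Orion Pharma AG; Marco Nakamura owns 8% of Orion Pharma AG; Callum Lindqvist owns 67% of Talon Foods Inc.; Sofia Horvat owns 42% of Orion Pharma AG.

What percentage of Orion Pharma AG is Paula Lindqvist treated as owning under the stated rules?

By parent–child attribution (R3), Paula Lindqvist is treated as also owning Callum Lindqvist's interest in Copperline Shipping BV, giving 29% + 18% = 47%.
By parent–child attribution (R3), Paula Lindqvist is treated as also owning Callum Lindqvist's interest in Talon Foods Inc, giving 14% + 67% = 81%.
Chain via Copperline Shipping BV (R2): 47% × 14% = 6.58% of Orion Pharma AG.
Chain via Talon Foods Inc. (R2): 81% × 34% = 27.54% of Orion Pharma AG.
Aggregating (R1): 6.58% + 27.54% = 34.12%.

34.12%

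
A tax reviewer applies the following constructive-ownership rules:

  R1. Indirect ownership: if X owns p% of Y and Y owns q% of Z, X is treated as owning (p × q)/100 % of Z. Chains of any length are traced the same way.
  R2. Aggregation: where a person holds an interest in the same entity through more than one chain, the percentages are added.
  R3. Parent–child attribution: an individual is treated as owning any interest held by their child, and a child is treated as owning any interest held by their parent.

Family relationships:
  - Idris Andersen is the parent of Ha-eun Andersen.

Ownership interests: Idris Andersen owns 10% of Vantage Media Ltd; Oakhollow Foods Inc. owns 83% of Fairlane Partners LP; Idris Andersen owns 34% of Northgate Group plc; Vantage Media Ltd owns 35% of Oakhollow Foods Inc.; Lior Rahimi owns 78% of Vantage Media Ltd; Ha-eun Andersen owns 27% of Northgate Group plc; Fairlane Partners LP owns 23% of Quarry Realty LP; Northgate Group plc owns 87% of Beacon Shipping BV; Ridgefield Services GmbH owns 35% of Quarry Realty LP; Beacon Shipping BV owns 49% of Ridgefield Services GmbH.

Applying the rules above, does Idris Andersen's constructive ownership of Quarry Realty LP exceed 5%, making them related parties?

By parent–child attribution (R3), Idris Andersen is treated as also owning Ha-eun Andersen's interest in Northgate Group plc, giving 34% + 27% = 61%.
Chain via Northgate Group plc → Beacon Shipping BV → Ridgefield Services GmbH (R1): 61% × 87% × 49% × 35% = 9.101505% of Quarry Realty LP.
Chain via Vantage Media Ltd → Oakhollow Foods Inc. → Fairlane Partners LP (R1): 10% × 35% × 83% × 23% = 0.66815% of Quarry Realty LP.
Aggregating (R2): 9.101505% + 0.66815% = 9.769655%.
9.769655% exceeds the 5% threshold, so Idris is a related party to Quarry Realty LP.

Yes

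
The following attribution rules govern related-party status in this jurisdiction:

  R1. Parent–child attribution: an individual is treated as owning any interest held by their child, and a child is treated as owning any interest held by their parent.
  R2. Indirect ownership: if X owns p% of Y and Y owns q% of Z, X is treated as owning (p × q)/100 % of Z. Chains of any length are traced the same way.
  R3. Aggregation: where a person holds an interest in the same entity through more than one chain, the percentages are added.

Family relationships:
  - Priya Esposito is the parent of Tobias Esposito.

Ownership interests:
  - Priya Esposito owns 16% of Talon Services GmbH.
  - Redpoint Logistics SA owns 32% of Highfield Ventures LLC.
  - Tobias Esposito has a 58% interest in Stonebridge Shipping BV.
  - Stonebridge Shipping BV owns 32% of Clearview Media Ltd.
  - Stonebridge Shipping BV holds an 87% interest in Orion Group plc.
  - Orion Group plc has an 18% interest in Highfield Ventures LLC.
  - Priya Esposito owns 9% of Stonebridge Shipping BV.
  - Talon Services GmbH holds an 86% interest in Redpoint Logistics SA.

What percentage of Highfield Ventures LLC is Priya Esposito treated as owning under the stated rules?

14.8954%

By parent–child attribution (R1), Priya Esposito is treated as also owning Tobias Esposito's interest in Stonebridge Shipping BV, giving 9% + 58% = 67%.
Chain via Talon Services GmbH → Redpoint Logistics SA (R2): 16% × 86% × 32% = 4.4032% of Highfield Ventures LLC.
Chain via Stonebridge Shipping BV → Orion Group plc (R2): 67% × 87% × 18% = 10.4922% of Highfield Ventures LLC.
Aggregating (R3): 4.4032% + 10.4922% = 14.8954%.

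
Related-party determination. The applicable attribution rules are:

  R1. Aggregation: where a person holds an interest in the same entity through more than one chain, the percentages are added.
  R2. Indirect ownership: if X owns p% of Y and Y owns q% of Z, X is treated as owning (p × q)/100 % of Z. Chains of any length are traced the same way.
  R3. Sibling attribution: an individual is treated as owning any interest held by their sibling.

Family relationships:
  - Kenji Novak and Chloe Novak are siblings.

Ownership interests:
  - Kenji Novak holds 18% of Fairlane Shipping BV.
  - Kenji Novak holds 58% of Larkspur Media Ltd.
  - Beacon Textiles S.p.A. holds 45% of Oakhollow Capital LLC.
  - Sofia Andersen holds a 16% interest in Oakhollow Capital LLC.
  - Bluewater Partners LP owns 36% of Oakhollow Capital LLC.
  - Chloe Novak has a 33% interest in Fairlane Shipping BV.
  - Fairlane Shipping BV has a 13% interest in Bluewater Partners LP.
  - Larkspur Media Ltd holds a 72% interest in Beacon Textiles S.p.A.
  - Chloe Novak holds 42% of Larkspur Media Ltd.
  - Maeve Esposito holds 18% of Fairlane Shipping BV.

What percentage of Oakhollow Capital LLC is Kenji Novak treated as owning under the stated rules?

34.7868%

By sibling attribution (R3), Kenji Novak is treated as also owning Chloe Novak's interest in Larkspur Media Ltd, giving 58% + 42% = 100%.
By sibling attribution (R3), Kenji Novak is treated as also owning Chloe Novak's interest in Fairlane Shipping BV, giving 18% + 33% = 51%.
Chain via Larkspur Media Ltd → Beacon Textiles S.p.A. (R2): 100% × 72% × 45% = 32.4% of Oakhollow Capital LLC.
Chain via Fairlane Shipping BV → Bluewater Partners LP (R2): 51% × 13% × 36% = 2.3868% of Oakhollow Capital LLC.
Aggregating (R1): 32.4% + 2.3868% = 34.7868%.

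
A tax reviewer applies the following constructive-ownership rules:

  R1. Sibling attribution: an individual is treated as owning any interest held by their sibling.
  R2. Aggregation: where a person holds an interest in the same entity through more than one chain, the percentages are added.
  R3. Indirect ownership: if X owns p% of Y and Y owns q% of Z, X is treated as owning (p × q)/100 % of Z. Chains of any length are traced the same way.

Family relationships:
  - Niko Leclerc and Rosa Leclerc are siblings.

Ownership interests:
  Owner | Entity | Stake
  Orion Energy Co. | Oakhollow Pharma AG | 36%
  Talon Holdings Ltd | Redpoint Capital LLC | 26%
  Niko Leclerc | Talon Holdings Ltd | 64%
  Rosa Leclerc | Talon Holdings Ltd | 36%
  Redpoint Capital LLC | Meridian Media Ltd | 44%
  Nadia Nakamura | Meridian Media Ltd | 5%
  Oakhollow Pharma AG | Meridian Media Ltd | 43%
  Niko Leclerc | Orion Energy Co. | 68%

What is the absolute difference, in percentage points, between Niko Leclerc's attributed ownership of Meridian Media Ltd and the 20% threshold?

By sibling attribution (R1), Niko Leclerc is treated as also owning Rosa Leclerc's interest in Talon Holdings Ltd, giving 64% + 36% = 100%.
Chain via Talon Holdings Ltd → Redpoint Capital LLC (R3): 100% × 26% × 44% = 11.44% of Meridian Media Ltd.
Chain via Orion Energy Co. → Oakhollow Pharma AG (R3): 68% × 36% × 43% = 10.5264% of Meridian Media Ltd.
Aggregating (R2): 11.44% + 10.5264% = 21.9664%.
21.9664% exceeds the 20% threshold by 1.9664 percentage points.

1.9664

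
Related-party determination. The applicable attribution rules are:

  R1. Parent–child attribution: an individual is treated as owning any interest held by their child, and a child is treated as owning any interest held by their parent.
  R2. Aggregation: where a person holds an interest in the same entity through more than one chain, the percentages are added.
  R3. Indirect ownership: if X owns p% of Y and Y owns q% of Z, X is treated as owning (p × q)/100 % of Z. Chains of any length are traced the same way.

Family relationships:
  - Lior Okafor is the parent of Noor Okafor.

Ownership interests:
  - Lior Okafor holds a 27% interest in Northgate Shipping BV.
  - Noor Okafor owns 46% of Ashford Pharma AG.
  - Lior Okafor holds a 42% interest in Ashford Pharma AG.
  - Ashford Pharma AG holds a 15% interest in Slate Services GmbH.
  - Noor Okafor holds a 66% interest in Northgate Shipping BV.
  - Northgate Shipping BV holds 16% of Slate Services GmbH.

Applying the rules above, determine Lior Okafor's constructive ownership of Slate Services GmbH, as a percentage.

By parent–child attribution (R1), Lior Okafor is treated as also owning Noor Okafor's interest in Northgate Shipping BV, giving 27% + 66% = 93%.
By parent–child attribution (R1), Lior Okafor is treated as also owning Noor Okafor's interest in Ashford Pharma AG, giving 42% + 46% = 88%.
Chain via Northgate Shipping BV (R3): 93% × 16% = 14.88% of Slate Services GmbH.
Chain via Ashford Pharma AG (R3): 88% × 15% = 13.2% of Slate Services GmbH.
Aggregating (R2): 14.88% + 13.2% = 28.08%.

28.08%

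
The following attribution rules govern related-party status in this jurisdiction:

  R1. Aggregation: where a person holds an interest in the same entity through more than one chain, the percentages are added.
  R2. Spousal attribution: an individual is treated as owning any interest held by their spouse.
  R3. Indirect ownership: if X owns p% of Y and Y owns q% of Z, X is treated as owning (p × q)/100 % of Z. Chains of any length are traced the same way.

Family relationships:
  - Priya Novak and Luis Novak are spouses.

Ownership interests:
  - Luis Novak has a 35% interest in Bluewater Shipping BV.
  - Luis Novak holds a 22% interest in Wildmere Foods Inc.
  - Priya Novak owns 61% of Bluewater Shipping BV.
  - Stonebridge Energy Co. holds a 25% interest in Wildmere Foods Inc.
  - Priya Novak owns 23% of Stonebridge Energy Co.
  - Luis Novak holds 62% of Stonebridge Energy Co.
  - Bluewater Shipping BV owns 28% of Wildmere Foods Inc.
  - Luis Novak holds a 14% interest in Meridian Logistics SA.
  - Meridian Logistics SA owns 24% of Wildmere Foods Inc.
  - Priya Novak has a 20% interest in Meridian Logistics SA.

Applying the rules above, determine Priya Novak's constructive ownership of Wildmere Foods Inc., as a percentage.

By spousal attribution (R2), Priya Novak is treated as also owning Luis Novak's interest in Stonebridge Energy Co, giving 23% + 62% = 85%.
By spousal attribution (R2), Priya Novak is treated as also owning Luis Novak's interest in Bluewater Shipping BV, giving 61% + 35% = 96%.
By spousal attribution (R2), Priya Novak is treated as also owning Luis Novak's interest in Meridian Logistics SA, giving 20% + 14% = 34%.
By spousal attribution (R2), Priya Novak is treated as owning Luis Novak's 22% interest in Wildmere Foods Inc.
Chain via Stonebridge Energy Co. (R3): 85% × 25% = 21.25% of Wildmere Foods Inc.
Chain via Bluewater Shipping BV (R3): 96% × 28% = 26.88% of Wildmere Foods Inc.
Chain via Meridian Logistics SA (R3): 34% × 24% = 8.16% of Wildmere Foods Inc.
Direct interest in Wildmere Foods Inc: 22%.
Aggregating (R1): 21.25% + 26.88% + 8.16% + 22% = 78.29%.

78.29%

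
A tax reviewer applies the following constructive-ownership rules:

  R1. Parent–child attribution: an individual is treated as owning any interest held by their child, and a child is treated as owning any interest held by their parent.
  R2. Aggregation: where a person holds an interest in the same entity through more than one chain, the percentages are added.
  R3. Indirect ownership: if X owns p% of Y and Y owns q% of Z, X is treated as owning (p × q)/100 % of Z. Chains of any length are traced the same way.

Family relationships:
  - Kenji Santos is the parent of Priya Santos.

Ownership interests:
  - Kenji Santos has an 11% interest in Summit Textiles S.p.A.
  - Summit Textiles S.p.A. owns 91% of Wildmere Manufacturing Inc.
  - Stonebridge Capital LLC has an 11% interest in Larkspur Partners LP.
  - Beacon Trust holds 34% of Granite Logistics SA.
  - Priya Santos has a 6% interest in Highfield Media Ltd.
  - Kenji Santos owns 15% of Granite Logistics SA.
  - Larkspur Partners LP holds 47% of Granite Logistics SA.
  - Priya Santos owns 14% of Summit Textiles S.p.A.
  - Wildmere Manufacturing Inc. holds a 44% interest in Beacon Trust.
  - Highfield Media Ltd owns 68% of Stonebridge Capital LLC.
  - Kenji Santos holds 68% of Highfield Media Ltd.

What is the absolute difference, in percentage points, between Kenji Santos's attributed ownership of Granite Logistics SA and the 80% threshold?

58.995056

By parent–child attribution (R1), Kenji Santos is treated as also owning Priya Santos's interest in Summit Textiles S.p.A, giving 11% + 14% = 25%.
By parent–child attribution (R1), Kenji Santos is treated as also owning Priya Santos's interest in Highfield Media Ltd, giving 68% + 6% = 74%.
Chain via Summit Textiles S.p.A. → Wildmere Manufacturing Inc. → Beacon Trust (R3): 25% × 91% × 44% × 34% = 3.4034% of Granite Logistics SA.
Chain via Highfield Media Ltd → Stonebridge Capital LLC → Larkspur Partners LP (R3): 74% × 68% × 11% × 47% = 2.601544% of Granite Logistics SA.
Direct interest in Granite Logistics SA: 15%.
Aggregating (R2): 3.4034% + 2.601544% + 15% = 21.004944%.
21.004944% falls short of the 80% threshold by 58.995056 percentage points.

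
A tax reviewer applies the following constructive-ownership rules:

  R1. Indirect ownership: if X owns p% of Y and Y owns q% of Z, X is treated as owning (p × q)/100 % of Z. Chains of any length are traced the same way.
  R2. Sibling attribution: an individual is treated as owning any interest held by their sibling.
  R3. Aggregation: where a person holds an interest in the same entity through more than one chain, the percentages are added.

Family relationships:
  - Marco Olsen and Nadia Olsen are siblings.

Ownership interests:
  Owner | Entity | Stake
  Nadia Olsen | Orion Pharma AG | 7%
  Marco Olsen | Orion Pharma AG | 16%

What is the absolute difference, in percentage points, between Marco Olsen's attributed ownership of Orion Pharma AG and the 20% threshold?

By sibling attribution (R2), Marco Olsen is treated as also owning Nadia Olsen's interest in Orion Pharma AG, giving 16% + 7% = 23%.
Direct interest in Orion Pharma AG: 23%.
23% exceeds the 20% threshold by 3 percentage points.

3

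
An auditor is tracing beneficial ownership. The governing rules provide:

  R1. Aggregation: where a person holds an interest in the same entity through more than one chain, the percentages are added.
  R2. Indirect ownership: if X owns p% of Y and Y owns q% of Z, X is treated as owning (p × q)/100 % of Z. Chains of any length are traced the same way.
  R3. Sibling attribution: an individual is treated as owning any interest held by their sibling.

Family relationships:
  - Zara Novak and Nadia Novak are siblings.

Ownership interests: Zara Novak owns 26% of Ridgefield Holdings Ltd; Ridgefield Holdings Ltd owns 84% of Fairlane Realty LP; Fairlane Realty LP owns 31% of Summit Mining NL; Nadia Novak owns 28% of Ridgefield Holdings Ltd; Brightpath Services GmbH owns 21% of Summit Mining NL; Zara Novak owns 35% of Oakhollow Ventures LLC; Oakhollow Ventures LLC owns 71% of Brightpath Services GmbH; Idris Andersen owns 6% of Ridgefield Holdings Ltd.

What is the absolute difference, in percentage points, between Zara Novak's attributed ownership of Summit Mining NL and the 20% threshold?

0.7199

By sibling attribution (R3), Zara Novak is treated as also owning Nadia Novak's interest in Ridgefield Holdings Ltd, giving 26% + 28% = 54%.
Chain via Ridgefield Holdings Ltd → Fairlane Realty LP (R2): 54% × 84% × 31% = 14.0616% of Summit Mining NL.
Chain via Oakhollow Ventures LLC → Brightpath Services GmbH (R2): 35% × 71% × 21% = 5.2185% of Summit Mining NL.
Aggregating (R1): 14.0616% + 5.2185% = 19.2801%.
19.2801% falls short of the 20% threshold by 0.7199 percentage points.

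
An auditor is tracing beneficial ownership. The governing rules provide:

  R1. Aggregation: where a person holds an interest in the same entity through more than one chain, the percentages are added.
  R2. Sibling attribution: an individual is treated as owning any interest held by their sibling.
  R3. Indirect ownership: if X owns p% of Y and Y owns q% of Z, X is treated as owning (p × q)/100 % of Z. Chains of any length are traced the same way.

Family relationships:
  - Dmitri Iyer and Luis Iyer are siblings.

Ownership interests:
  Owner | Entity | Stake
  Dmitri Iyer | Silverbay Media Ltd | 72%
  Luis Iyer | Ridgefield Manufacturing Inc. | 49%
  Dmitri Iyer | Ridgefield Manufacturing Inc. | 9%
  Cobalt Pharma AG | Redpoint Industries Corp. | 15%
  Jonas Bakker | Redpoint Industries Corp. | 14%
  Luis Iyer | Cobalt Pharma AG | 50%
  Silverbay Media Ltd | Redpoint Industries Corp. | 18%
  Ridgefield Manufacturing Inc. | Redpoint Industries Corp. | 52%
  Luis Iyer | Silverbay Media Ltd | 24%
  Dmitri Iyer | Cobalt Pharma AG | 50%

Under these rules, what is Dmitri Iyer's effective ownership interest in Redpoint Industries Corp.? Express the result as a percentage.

By sibling attribution (R2), Dmitri Iyer is treated as also owning Luis Iyer's interest in Ridgefield Manufacturing Inc, giving 9% + 49% = 58%.
By sibling attribution (R2), Dmitri Iyer is treated as also owning Luis Iyer's interest in Cobalt Pharma AG, giving 50% + 50% = 100%.
By sibling attribution (R2), Dmitri Iyer is treated as also owning Luis Iyer's interest in Silverbay Media Ltd, giving 72% + 24% = 96%.
Chain via Ridgefield Manufacturing Inc. (R3): 58% × 52% = 30.16% of Redpoint Industries Corp.
Chain via Cobalt Pharma AG (R3): 100% × 15% = 15% of Redpoint Industries Corp.
Chain via Silverbay Media Ltd (R3): 96% × 18% = 17.28% of Redpoint Industries Corp.
Aggregating (R1): 30.16% + 15% + 17.28% = 62.44%.

62.44%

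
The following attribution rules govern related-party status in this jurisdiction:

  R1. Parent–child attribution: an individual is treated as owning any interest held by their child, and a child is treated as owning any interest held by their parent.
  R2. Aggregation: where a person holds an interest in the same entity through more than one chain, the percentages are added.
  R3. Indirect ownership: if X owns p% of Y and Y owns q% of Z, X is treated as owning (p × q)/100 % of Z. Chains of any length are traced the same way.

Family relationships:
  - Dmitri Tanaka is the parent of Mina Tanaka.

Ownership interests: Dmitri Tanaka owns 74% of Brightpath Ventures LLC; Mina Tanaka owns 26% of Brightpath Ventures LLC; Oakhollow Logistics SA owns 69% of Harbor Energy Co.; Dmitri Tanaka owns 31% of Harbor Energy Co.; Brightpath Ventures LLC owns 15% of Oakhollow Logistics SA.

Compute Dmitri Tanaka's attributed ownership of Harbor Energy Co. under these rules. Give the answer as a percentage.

41.35%

By parent–child attribution (R1), Dmitri Tanaka is treated as also owning Mina Tanaka's interest in Brightpath Ventures LLC, giving 74% + 26% = 100%.
Chain via Brightpath Ventures LLC → Oakhollow Logistics SA (R3): 100% × 15% × 69% = 10.35% of Harbor Energy Co.
Direct interest in Harbor Energy Co: 31%.
Aggregating (R2): 10.35% + 31% = 41.35%.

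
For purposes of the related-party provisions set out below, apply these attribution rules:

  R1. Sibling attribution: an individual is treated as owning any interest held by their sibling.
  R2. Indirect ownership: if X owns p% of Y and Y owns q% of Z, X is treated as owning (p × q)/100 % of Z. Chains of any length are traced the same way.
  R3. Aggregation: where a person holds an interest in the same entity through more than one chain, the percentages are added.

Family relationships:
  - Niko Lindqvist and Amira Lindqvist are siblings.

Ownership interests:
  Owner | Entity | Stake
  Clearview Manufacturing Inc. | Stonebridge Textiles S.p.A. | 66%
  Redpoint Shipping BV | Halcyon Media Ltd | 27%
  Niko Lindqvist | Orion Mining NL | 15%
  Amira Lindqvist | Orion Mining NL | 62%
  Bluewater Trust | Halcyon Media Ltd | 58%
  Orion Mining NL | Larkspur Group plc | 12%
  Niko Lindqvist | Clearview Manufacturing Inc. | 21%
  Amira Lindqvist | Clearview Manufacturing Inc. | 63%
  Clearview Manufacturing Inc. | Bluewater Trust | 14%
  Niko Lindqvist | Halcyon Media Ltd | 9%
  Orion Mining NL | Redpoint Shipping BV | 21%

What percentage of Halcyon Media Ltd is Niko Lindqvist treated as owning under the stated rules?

20.1867%

By sibling attribution (R1), Niko Lindqvist is treated as also owning Amira Lindqvist's interest in Clearview Manufacturing Inc, giving 21% + 63% = 84%.
By sibling attribution (R1), Niko Lindqvist is treated as also owning Amira Lindqvist's interest in Orion Mining NL, giving 15% + 62% = 77%.
Chain via Clearview Manufacturing Inc. → Bluewater Trust (R2): 84% × 14% × 58% = 6.8208% of Halcyon Media Ltd.
Chain via Orion Mining NL → Redpoint Shipping BV (R2): 77% × 21% × 27% = 4.3659% of Halcyon Media Ltd.
Direct interest in Halcyon Media Ltd: 9%.
Aggregating (R3): 6.8208% + 4.3659% + 9% = 20.1867%.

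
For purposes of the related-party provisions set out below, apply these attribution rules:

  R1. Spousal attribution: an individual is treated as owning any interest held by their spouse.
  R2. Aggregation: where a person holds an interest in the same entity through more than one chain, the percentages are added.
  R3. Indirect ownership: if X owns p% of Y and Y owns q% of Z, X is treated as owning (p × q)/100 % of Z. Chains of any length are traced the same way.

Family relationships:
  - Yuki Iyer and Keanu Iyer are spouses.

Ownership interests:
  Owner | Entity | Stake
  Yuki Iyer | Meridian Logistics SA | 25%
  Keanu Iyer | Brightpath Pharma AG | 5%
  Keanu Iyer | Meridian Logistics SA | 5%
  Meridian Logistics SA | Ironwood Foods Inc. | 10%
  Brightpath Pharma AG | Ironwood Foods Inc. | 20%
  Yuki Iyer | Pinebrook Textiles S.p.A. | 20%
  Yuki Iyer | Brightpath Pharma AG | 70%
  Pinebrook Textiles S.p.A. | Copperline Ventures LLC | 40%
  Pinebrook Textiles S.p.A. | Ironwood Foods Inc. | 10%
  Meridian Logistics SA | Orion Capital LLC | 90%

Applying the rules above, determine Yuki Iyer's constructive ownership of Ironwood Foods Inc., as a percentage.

By spousal attribution (R1), Yuki Iyer is treated as also owning Keanu Iyer's interest in Meridian Logistics SA, giving 25% + 5% = 30%.
By spousal attribution (R1), Yuki Iyer is treated as also owning Keanu Iyer's interest in Brightpath Pharma AG, giving 70% + 5% = 75%.
Chain via Meridian Logistics SA (R3): 30% × 10% = 3% of Ironwood Foods Inc.
Chain via Brightpath Pharma AG (R3): 75% × 20% = 15% of Ironwood Foods Inc.
Chain via Pinebrook Textiles S.p.A. (R3): 20% × 10% = 2% of Ironwood Foods Inc.
Aggregating (R2): 3% + 15% + 2% = 20%.

20%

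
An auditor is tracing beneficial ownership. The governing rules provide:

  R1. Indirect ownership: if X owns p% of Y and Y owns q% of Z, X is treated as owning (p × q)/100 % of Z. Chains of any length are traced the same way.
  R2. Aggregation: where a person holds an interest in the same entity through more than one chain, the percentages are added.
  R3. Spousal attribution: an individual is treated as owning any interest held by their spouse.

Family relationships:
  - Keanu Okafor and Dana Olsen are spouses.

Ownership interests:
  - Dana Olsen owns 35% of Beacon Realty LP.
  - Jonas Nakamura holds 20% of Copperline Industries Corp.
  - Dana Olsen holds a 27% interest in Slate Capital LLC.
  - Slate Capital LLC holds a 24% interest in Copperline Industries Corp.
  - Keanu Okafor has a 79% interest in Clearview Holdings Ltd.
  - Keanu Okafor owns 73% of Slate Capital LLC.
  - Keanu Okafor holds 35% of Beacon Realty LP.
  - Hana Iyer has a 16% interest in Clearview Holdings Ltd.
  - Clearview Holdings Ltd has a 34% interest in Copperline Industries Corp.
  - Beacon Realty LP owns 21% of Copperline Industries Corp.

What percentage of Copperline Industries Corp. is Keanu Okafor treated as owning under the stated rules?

65.56%

By spousal attribution (R3), Keanu Okafor is treated as also owning Dana Olsen's interest in Beacon Realty LP, giving 35% + 35% = 70%.
By spousal attribution (R3), Keanu Okafor is treated as also owning Dana Olsen's interest in Slate Capital LLC, giving 73% + 27% = 100%.
Chain via Clearview Holdings Ltd (R1): 79% × 34% = 26.86% of Copperline Industries Corp.
Chain via Beacon Realty LP (R1): 70% × 21% = 14.7% of Copperline Industries Corp.
Chain via Slate Capital LLC (R1): 100% × 24% = 24% of Copperline Industries Corp.
Aggregating (R2): 26.86% + 14.7% + 24% = 65.56%.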